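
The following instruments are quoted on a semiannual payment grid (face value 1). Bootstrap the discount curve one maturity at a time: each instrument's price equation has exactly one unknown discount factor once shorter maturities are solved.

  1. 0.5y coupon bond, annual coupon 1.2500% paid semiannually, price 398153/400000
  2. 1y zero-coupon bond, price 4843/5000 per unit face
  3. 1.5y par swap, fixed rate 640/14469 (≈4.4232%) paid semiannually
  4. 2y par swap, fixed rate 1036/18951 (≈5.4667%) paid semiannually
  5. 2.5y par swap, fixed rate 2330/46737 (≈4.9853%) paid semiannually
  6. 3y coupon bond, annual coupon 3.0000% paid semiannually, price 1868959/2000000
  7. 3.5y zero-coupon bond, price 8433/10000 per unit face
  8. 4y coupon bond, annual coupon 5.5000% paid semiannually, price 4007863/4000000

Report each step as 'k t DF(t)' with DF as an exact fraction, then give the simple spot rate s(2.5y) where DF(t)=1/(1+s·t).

1 1/2 2473/2500
2 1 4843/5000
3 3/2 117/125
4 2 2241/2500
5 5/2 1767/2000
6 3 2129/2500
7 7/2 8433/10000
8 4 8047/10000
s(2.5y) = (1/(1767/2000) − 1)/(5/2) = 466/8835 ≈ 5.2745%

step 1 [0.5y] bond c/2=1/160: DF=(398153/400000 − 1/160·(0))/(1+1/160) = 2473/2500 ≈ 0.989200
step 2 [1y] zero: DF = P = 4843/5000 ≈ 0.968600
step 3 [1.5y] swap r/2=320/14469: DF=(1 − 320/14469·(0.989200+0.968600))/(1+320/14469) = 117/125 ≈ 0.936000
step 4 [2y] swap r/2=518/18951: DF=(1 − 518/18951·(0.989200+0.968600+0.936000))/(1+518/18951) = 2241/2500 ≈ 0.896400
step 5 [2.5y] swap r/2=1165/46737: DF=(1 − 1165/46737·(0.989200+0.968600+0.936000+0.896400))/(1+1165/46737) = 1767/2000 ≈ 0.883500
step 6 [3y] bond c/2=3/200: DF=(1868959/2000000 − 3/200·(0.989200+0.968600+0.936000+0.896400+0.883500))/(1+3/200) = 2129/2500 ≈ 0.851600
step 7 [3.5y] zero: DF = P = 8433/10000 ≈ 0.843300
step 8 [4y] bond c/2=11/400: DF=(4007863/4000000 − 11/400·(0.989200+0.968600+0.936000+0.896400+0.883500+0.851600+0.843300))/(1+11/400) = 8047/10000 ≈ 0.804700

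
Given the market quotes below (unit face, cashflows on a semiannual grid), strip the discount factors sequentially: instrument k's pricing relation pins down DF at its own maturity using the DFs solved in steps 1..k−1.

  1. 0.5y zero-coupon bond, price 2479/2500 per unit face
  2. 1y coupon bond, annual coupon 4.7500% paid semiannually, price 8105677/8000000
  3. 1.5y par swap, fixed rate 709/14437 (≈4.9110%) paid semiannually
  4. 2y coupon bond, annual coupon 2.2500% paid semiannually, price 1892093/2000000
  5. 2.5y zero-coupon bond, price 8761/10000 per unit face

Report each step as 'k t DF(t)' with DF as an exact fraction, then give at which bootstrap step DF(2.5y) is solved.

step 1 [0.5y] zero: DF = P = 2479/2500 ≈ 0.991600
step 2 [1y] bond c/2=19/800: DF=(8105677/8000000 − 19/800·(0.991600))/(1+19/800) = 9667/10000 ≈ 0.966700
step 3 [1.5y] swap r/2=709/28874: DF=(1 − 709/28874·(0.991600+0.966700))/(1+709/28874) = 9291/10000 ≈ 0.929100
step 4 [2y] bond c/2=9/800: DF=(1892093/2000000 − 9/800·(0.991600+0.966700+0.929100))/(1+9/800) = 4517/5000 ≈ 0.903400
step 5 [2.5y] zero: DF = P = 8761/10000 ≈ 0.876100

1 1/2 2479/2500
2 1 9667/10000
3 3/2 9291/10000
4 2 4517/5000
5 5/2 8761/10000
DF(2.5y) is solved at step 5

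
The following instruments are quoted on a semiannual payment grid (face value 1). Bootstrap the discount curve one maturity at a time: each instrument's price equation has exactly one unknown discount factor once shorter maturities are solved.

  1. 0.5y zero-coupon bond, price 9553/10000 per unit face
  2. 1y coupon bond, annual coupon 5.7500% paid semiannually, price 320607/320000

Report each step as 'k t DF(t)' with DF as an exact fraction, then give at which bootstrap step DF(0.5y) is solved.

step 1 [0.5y] zero: DF = P = 9553/10000 ≈ 0.955300
step 2 [1y] bond c/2=23/800: DF=(320607/320000 − 23/800·(0.955300))/(1+23/800) = 592/625 ≈ 0.947200

1 1/2 9553/10000
2 1 592/625
DF(0.5y) is solved at step 1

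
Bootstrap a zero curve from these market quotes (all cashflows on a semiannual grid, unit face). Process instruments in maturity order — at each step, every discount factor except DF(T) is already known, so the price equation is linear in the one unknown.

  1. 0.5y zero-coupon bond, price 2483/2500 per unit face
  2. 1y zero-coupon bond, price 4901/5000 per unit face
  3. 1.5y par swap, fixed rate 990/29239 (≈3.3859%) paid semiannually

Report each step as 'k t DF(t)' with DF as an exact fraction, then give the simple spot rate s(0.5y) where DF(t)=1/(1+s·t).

step 1 [0.5y] zero: DF = P = 2483/2500 ≈ 0.993200
step 2 [1y] zero: DF = P = 4901/5000 ≈ 0.980200
step 3 [1.5y] swap r/2=495/29239: DF=(1 − 495/29239·(0.993200+0.980200))/(1+495/29239) = 1901/2000 ≈ 0.950500

1 1/2 2483/2500
2 1 4901/5000
3 3/2 1901/2000
s(0.5y) = (1/(2483/2500) − 1)/(1/2) = 34/2483 ≈ 1.3693%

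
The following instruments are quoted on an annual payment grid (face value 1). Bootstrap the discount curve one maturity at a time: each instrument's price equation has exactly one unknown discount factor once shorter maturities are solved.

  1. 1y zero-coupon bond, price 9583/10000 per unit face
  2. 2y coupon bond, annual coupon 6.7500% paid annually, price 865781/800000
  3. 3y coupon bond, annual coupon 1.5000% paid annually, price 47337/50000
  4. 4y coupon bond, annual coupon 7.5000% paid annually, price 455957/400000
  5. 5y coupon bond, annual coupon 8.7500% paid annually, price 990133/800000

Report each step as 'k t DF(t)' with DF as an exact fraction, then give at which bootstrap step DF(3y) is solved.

1 1 9583/10000
2 2 2383/2500
3 3 1809/2000
4 4 8639/10000
5 5 421/500
DF(3y) is solved at step 3

step 1 [1y] zero: DF = P = 9583/10000 ≈ 0.958300
step 2 [2y] bond c/1=27/400: DF=(865781/800000 − 27/400·(0.958300))/(1+27/400) = 2383/2500 ≈ 0.953200
step 3 [3y] bond c/1=3/200: DF=(47337/50000 − 3/200·(0.958300+0.953200))/(1+3/200) = 1809/2000 ≈ 0.904500
step 4 [4y] bond c/1=3/40: DF=(455957/400000 − 3/40·(0.958300+0.953200+0.904500))/(1+3/40) = 8639/10000 ≈ 0.863900
step 5 [5y] bond c/1=7/80: DF=(990133/800000 − 7/80·(0.958300+0.953200+0.904500+0.863900))/(1+7/80) = 421/500 ≈ 0.842000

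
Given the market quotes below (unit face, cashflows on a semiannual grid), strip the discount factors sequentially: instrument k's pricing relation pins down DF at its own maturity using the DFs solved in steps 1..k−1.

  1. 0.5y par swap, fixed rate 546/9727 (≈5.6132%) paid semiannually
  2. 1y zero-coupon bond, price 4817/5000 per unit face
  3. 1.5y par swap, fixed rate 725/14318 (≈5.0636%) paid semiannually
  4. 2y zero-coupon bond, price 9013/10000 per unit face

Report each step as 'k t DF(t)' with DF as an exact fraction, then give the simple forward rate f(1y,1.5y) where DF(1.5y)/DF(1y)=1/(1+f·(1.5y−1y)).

step 1 [0.5y] swap r/2=273/9727: DF=(1 − 273/9727·(0))/(1+273/9727) = 9727/10000 ≈ 0.972700
step 2 [1y] zero: DF = P = 4817/5000 ≈ 0.963400
step 3 [1.5y] swap r/2=725/28636: DF=(1 − 725/28636·(0.972700+0.963400))/(1+725/28636) = 371/400 ≈ 0.927500
step 4 [2y] zero: DF = P = 9013/10000 ≈ 0.901300

1 1/2 9727/10000
2 1 4817/5000
3 3/2 371/400
4 2 9013/10000
f(1y,1.5y) = ((4817/5000)/(371/400) − 1)/(1/2) = 718/9275 ≈ 7.7412%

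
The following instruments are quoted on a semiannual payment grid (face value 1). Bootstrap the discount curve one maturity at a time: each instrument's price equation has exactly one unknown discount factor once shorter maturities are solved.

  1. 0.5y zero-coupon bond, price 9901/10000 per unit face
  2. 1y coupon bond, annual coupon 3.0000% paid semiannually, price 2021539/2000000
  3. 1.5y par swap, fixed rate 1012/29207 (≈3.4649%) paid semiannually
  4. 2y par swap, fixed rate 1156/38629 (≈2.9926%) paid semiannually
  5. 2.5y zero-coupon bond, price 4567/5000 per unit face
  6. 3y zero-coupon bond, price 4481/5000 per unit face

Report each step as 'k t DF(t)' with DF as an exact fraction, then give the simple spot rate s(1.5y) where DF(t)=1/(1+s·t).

step 1 [0.5y] zero: DF = P = 9901/10000 ≈ 0.990100
step 2 [1y] bond c/2=3/200: DF=(2021539/2000000 − 3/200·(0.990100))/(1+3/200) = 2453/2500 ≈ 0.981200
step 3 [1.5y] swap r/2=506/29207: DF=(1 − 506/29207·(0.990100+0.981200))/(1+506/29207) = 4747/5000 ≈ 0.949400
step 4 [2y] swap r/2=578/38629: DF=(1 − 578/38629·(0.990100+0.981200+0.949400))/(1+578/38629) = 4711/5000 ≈ 0.942200
step 5 [2.5y] zero: DF = P = 4567/5000 ≈ 0.913400
step 6 [3y] zero: DF = P = 4481/5000 ≈ 0.896200

1 1/2 9901/10000
2 1 2453/2500
3 3/2 4747/5000
4 2 4711/5000
5 5/2 4567/5000
6 3 4481/5000
s(1.5y) = (1/(4747/5000) − 1)/(3/2) = 506/14241 ≈ 3.5531%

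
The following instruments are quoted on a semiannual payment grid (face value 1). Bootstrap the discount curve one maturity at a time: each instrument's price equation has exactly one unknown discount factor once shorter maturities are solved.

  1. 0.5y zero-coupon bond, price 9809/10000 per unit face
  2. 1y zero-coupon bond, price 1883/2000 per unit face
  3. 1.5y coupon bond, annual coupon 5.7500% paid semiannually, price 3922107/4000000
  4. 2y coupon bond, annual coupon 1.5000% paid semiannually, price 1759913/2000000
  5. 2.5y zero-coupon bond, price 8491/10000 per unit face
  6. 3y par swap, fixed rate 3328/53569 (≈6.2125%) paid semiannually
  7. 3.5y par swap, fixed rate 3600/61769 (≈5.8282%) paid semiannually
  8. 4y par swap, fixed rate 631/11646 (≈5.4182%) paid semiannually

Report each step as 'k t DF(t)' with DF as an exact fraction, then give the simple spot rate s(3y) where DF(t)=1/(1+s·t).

step 1 [0.5y] zero: DF = P = 9809/10000 ≈ 0.980900
step 2 [1y] zero: DF = P = 1883/2000 ≈ 0.941500
step 3 [1.5y] bond c/2=23/800: DF=(3922107/4000000 − 23/800·(0.980900+0.941500))/(1+23/800) = 4497/5000 ≈ 0.899400
step 4 [2y] bond c/2=3/400: DF=(1759913/2000000 − 3/400·(0.980900+0.941500+0.899400))/(1+3/400) = 2131/2500 ≈ 0.852400
step 5 [2.5y] zero: DF = P = 8491/10000 ≈ 0.849100
step 6 [3y] swap r/2=1664/53569: DF=(1 − 1664/53569·(0.980900+0.941500+0.899400+0.852400+0.849100))/(1+1664/53569) = 521/625 ≈ 0.833600
step 7 [3.5y] swap r/2=1800/61769: DF=(1 − 1800/61769·(0.980900+0.941500+0.899400+0.852400+0.849100+0.833600))/(1+1800/61769) = 41/50 ≈ 0.820000
step 8 [4y] swap r/2=631/23292: DF=(1 − 631/23292·(0.980900+0.941500+0.899400+0.852400+0.849100+0.833600+0.820000))/(1+631/23292) = 8107/10000 ≈ 0.810700

1 1/2 9809/10000
2 1 1883/2000
3 3/2 4497/5000
4 2 2131/2500
5 5/2 8491/10000
6 3 521/625
7 7/2 41/50
8 4 8107/10000
s(3y) = (1/(521/625) − 1)/(3) = 104/1563 ≈ 6.6539%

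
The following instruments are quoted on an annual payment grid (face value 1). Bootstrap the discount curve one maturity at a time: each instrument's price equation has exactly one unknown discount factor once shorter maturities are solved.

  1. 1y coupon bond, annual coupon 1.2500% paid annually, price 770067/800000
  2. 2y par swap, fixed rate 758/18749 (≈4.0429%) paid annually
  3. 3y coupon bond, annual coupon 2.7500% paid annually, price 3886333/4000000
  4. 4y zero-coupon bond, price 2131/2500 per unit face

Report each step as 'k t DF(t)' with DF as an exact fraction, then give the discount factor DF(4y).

step 1 [1y] bond c/1=1/80: DF=(770067/800000 − 1/80·(0))/(1+1/80) = 9507/10000 ≈ 0.950700
step 2 [2y] swap r/1=758/18749: DF=(1 − 758/18749·(0.950700))/(1+758/18749) = 4621/5000 ≈ 0.924200
step 3 [3y] bond c/1=11/400: DF=(3886333/4000000 − 11/400·(0.950700+0.924200))/(1+11/400) = 4477/5000 ≈ 0.895400
step 4 [4y] zero: DF = P = 2131/2500 ≈ 0.852400

1 1 9507/10000
2 2 4621/5000
3 3 4477/5000
4 4 2131/2500
DF(4y) = 2131/2500 ≈ 0.852400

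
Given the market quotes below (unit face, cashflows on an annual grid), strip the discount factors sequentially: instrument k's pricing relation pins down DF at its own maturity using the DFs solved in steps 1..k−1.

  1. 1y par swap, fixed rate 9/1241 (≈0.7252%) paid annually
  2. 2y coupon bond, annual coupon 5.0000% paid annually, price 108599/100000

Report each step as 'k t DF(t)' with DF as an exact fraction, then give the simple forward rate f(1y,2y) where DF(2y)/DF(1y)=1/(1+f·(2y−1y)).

1 1 1241/1250
2 2 987/1000
f(1y,2y) = ((1241/1250)/(987/1000) − 1)/(1) = 29/4935 ≈ 0.5876%

step 1 [1y] swap r/1=9/1241: DF=(1 − 9/1241·(0))/(1+9/1241) = 1241/1250 ≈ 0.992800
step 2 [2y] bond c/1=1/20: DF=(108599/100000 − 1/20·(0.992800))/(1+1/20) = 987/1000 ≈ 0.987000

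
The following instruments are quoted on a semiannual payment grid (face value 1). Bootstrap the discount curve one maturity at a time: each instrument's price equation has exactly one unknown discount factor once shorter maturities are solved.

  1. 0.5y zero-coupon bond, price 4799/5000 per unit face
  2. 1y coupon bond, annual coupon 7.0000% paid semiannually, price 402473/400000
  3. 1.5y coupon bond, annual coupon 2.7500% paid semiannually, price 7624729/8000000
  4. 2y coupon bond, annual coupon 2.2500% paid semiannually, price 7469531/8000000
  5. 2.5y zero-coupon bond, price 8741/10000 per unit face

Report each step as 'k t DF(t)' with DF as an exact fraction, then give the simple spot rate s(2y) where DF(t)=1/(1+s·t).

step 1 [0.5y] zero: DF = P = 4799/5000 ≈ 0.959800
step 2 [1y] bond c/2=7/200: DF=(402473/400000 − 7/200·(0.959800))/(1+7/200) = 9397/10000 ≈ 0.939700
step 3 [1.5y] bond c/2=11/800: DF=(7624729/8000000 − 11/800·(0.959800+0.939700))/(1+11/800) = 1143/1250 ≈ 0.914400
step 4 [2y] bond c/2=9/800: DF=(7469531/8000000 − 9/800·(0.959800+0.939700+0.914400))/(1+9/800) = 223/250 ≈ 0.892000
step 5 [2.5y] zero: DF = P = 8741/10000 ≈ 0.874100

1 1/2 4799/5000
2 1 9397/10000
3 3/2 1143/1250
4 2 223/250
5 5/2 8741/10000
s(2y) = (1/(223/250) − 1)/(2) = 27/446 ≈ 6.0538%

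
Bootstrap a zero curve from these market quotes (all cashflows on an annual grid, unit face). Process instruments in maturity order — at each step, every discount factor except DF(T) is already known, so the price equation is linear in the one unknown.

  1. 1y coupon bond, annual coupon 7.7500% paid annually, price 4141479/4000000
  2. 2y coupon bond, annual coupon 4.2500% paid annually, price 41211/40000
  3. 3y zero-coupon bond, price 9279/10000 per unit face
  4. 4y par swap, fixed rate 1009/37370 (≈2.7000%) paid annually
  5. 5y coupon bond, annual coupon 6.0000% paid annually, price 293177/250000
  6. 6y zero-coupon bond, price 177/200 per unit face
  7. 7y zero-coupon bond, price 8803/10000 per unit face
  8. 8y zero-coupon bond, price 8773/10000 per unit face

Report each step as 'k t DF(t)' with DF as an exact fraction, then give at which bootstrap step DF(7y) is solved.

step 1 [1y] bond c/1=31/400: DF=(4141479/4000000 − 31/400·(0))/(1+31/400) = 9609/10000 ≈ 0.960900
step 2 [2y] bond c/1=17/400: DF=(41211/40000 − 17/400·(0.960900))/(1+17/400) = 9491/10000 ≈ 0.949100
step 3 [3y] zero: DF = P = 9279/10000 ≈ 0.927900
step 4 [4y] swap r/1=1009/37370: DF=(1 − 1009/37370·(0.960900+0.949100+0.927900))/(1+1009/37370) = 8991/10000 ≈ 0.899100
step 5 [5y] bond c/1=3/50: DF=(293177/250000 − 3/50·(0.960900+0.949100+0.927900+0.899100))/(1+3/50) = 2237/2500 ≈ 0.894800
step 6 [6y] zero: DF = P = 177/200 ≈ 0.885000
step 7 [7y] zero: DF = P = 8803/10000 ≈ 0.880300
step 8 [8y] zero: DF = P = 8773/10000 ≈ 0.877300

1 1 9609/10000
2 2 9491/10000
3 3 9279/10000
4 4 8991/10000
5 5 2237/2500
6 6 177/200
7 7 8803/10000
8 8 8773/10000
DF(7y) is solved at step 7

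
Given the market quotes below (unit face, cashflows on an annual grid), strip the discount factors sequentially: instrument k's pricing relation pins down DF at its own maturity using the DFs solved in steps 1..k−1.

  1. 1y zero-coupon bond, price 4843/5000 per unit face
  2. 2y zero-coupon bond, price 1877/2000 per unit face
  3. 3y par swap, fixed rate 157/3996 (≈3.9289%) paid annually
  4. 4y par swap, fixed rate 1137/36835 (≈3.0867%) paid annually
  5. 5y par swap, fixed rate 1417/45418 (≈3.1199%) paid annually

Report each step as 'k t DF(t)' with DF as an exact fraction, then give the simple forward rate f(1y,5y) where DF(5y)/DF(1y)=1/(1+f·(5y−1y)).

step 1 [1y] zero: DF = P = 4843/5000 ≈ 0.968600
step 2 [2y] zero: DF = P = 1877/2000 ≈ 0.938500
step 3 [3y] swap r/1=157/3996: DF=(1 − 157/3996·(0.968600+0.938500))/(1+157/3996) = 8901/10000 ≈ 0.890100
step 4 [4y] swap r/1=1137/36835: DF=(1 − 1137/36835·(0.968600+0.938500+0.890100))/(1+1137/36835) = 8863/10000 ≈ 0.886300
step 5 [5y] swap r/1=1417/45418: DF=(1 − 1417/45418·(0.968600+0.938500+0.890100+0.886300))/(1+1417/45418) = 8583/10000 ≈ 0.858300

1 1 4843/5000
2 2 1877/2000
3 3 8901/10000
4 4 8863/10000
5 5 8583/10000
f(1y,5y) = ((4843/5000)/(8583/10000) − 1)/(4) = 1103/34332 ≈ 3.2127%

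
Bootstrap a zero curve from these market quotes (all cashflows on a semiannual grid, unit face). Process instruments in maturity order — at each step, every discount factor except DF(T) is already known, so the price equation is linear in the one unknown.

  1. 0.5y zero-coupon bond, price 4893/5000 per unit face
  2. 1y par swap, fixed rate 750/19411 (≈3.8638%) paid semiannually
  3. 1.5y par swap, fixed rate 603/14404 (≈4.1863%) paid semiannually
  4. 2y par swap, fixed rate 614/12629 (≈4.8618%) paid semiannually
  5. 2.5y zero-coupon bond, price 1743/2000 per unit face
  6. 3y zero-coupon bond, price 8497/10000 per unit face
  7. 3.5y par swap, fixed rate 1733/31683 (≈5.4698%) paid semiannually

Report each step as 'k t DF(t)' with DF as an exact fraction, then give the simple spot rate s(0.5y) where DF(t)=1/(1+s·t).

step 1 [0.5y] zero: DF = P = 4893/5000 ≈ 0.978600
step 2 [1y] swap r/2=375/19411: DF=(1 − 375/19411·(0.978600))/(1+375/19411) = 77/80 ≈ 0.962500
step 3 [1.5y] swap r/2=603/28808: DF=(1 − 603/28808·(0.978600+0.962500))/(1+603/28808) = 9397/10000 ≈ 0.939700
step 4 [2y] swap r/2=307/12629: DF=(1 − 307/12629·(0.978600+0.962500+0.939700))/(1+307/12629) = 9079/10000 ≈ 0.907900
step 5 [2.5y] zero: DF = P = 1743/2000 ≈ 0.871500
step 6 [3y] zero: DF = P = 8497/10000 ≈ 0.849700
step 7 [3.5y] swap r/2=1733/63366: DF=(1 − 1733/63366·(0.978600+0.962500+0.939700+0.907900+0.871500+0.849700))/(1+1733/63366) = 8267/10000 ≈ 0.826700

1 1/2 4893/5000
2 1 77/80
3 3/2 9397/10000
4 2 9079/10000
5 5/2 1743/2000
6 3 8497/10000
7 7/2 8267/10000
s(0.5y) = (1/(4893/5000) − 1)/(1/2) = 214/4893 ≈ 4.3736%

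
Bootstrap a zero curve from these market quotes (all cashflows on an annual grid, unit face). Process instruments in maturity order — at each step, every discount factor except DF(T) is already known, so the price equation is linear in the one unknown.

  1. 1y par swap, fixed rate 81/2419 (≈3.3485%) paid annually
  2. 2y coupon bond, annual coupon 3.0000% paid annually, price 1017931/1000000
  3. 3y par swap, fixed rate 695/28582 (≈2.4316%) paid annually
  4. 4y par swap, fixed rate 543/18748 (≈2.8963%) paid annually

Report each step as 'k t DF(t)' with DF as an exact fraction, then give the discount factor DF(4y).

step 1 [1y] swap r/1=81/2419: DF=(1 − 81/2419·(0))/(1+81/2419) = 2419/2500 ≈ 0.967600
step 2 [2y] bond c/1=3/100: DF=(1017931/1000000 − 3/100·(0.967600))/(1+3/100) = 9601/10000 ≈ 0.960100
step 3 [3y] swap r/1=695/28582: DF=(1 − 695/28582·(0.967600+0.960100))/(1+695/28582) = 1861/2000 ≈ 0.930500
step 4 [4y] swap r/1=543/18748: DF=(1 − 543/18748·(0.967600+0.960100+0.930500))/(1+543/18748) = 4457/5000 ≈ 0.891400

1 1 2419/2500
2 2 9601/10000
3 3 1861/2000
4 4 4457/5000
DF(4y) = 4457/5000 ≈ 0.891400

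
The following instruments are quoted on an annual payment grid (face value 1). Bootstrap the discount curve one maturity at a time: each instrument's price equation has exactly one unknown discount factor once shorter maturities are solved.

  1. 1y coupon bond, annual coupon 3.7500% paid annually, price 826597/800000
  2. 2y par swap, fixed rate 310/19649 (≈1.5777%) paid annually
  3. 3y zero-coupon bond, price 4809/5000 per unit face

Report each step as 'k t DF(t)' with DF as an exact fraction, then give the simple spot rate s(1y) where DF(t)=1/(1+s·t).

1 1 9959/10000
2 2 969/1000
3 3 4809/5000
s(1y) = (1/(9959/10000) − 1)/(1) = 41/9959 ≈ 0.4117%

step 1 [1y] bond c/1=3/80: DF=(826597/800000 − 3/80·(0))/(1+3/80) = 9959/10000 ≈ 0.995900
step 2 [2y] swap r/1=310/19649: DF=(1 − 310/19649·(0.995900))/(1+310/19649) = 969/1000 ≈ 0.969000
step 3 [3y] zero: DF = P = 4809/5000 ≈ 0.961800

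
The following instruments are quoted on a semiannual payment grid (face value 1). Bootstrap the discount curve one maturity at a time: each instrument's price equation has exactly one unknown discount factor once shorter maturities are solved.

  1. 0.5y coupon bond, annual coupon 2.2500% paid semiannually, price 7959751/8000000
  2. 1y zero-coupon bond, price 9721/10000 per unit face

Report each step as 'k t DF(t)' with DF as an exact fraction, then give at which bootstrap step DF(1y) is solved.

1 1/2 9839/10000
2 1 9721/10000
DF(1y) is solved at step 2

step 1 [0.5y] bond c/2=9/800: DF=(7959751/8000000 − 9/800·(0))/(1+9/800) = 9839/10000 ≈ 0.983900
step 2 [1y] zero: DF = P = 9721/10000 ≈ 0.972100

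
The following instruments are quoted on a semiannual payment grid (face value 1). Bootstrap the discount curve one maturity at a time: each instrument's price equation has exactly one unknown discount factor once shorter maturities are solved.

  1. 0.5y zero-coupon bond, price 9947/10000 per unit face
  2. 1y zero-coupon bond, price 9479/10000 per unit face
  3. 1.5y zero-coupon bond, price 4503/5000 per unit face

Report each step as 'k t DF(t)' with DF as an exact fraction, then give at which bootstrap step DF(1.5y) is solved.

1 1/2 9947/10000
2 1 9479/10000
3 3/2 4503/5000
DF(1.5y) is solved at step 3

step 1 [0.5y] zero: DF = P = 9947/10000 ≈ 0.994700
step 2 [1y] zero: DF = P = 9479/10000 ≈ 0.947900
step 3 [1.5y] zero: DF = P = 4503/5000 ≈ 0.900600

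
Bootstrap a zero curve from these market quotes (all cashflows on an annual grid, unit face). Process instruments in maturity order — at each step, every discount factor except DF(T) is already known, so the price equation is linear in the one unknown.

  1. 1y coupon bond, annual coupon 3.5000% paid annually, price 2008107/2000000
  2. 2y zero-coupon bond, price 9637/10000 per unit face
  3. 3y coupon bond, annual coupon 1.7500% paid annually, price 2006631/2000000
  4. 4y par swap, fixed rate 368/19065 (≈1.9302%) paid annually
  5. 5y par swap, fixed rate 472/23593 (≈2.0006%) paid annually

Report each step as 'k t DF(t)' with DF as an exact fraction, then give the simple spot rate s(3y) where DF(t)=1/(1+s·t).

1 1 9701/10000
2 2 9637/10000
3 3 1191/1250
4 4 579/625
5 5 566/625
s(3y) = (1/(1191/1250) − 1)/(3) = 59/3573 ≈ 1.6513%

step 1 [1y] bond c/1=7/200: DF=(2008107/2000000 − 7/200·(0))/(1+7/200) = 9701/10000 ≈ 0.970100
step 2 [2y] zero: DF = P = 9637/10000 ≈ 0.963700
step 3 [3y] bond c/1=7/400: DF=(2006631/2000000 − 7/400·(0.970100+0.963700))/(1+7/400) = 1191/1250 ≈ 0.952800
step 4 [4y] swap r/1=368/19065: DF=(1 − 368/19065·(0.970100+0.963700+0.952800))/(1+368/19065) = 579/625 ≈ 0.926400
step 5 [5y] swap r/1=472/23593: DF=(1 − 472/23593·(0.970100+0.963700+0.952800+0.926400))/(1+472/23593) = 566/625 ≈ 0.905600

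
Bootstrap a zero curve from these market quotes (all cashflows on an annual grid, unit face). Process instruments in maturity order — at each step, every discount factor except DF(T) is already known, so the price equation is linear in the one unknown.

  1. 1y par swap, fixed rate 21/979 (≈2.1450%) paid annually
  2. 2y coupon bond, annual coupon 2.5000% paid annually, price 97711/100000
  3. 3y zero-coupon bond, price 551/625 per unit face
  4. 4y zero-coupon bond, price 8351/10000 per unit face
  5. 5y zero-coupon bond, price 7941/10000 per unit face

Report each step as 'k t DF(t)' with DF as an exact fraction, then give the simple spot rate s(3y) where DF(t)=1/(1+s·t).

1 1 979/1000
2 2 4647/5000
3 3 551/625
4 4 8351/10000
5 5 7941/10000
s(3y) = (1/(551/625) − 1)/(3) = 74/1653 ≈ 4.4767%

step 1 [1y] swap r/1=21/979: DF=(1 − 21/979·(0))/(1+21/979) = 979/1000 ≈ 0.979000
step 2 [2y] bond c/1=1/40: DF=(97711/100000 − 1/40·(0.979000))/(1+1/40) = 4647/5000 ≈ 0.929400
step 3 [3y] zero: DF = P = 551/625 ≈ 0.881600
step 4 [4y] zero: DF = P = 8351/10000 ≈ 0.835100
step 5 [5y] zero: DF = P = 7941/10000 ≈ 0.794100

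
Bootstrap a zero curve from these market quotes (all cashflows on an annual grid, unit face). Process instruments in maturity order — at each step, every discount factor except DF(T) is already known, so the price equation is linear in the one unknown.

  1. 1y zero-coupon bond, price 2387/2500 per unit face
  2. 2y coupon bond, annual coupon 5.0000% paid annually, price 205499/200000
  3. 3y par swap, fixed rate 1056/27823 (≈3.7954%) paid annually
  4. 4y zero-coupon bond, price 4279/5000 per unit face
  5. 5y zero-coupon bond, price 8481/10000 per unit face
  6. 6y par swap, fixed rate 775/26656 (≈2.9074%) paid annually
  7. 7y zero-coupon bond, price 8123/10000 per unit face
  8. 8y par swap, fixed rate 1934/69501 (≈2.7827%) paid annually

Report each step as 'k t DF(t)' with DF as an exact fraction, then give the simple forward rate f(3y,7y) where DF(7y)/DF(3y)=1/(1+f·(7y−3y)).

1 1 2387/2500
2 2 9331/10000
3 3 559/625
4 4 4279/5000
5 5 8481/10000
6 6 169/200
7 7 8123/10000
8 8 4033/5000
f(3y,7y) = ((559/625)/(8123/10000) − 1)/(4) = 821/32492 ≈ 2.5268%

step 1 [1y] zero: DF = P = 2387/2500 ≈ 0.954800
step 2 [2y] bond c/1=1/20: DF=(205499/200000 − 1/20·(0.954800))/(1+1/20) = 9331/10000 ≈ 0.933100
step 3 [3y] swap r/1=1056/27823: DF=(1 − 1056/27823·(0.954800+0.933100))/(1+1056/27823) = 559/625 ≈ 0.894400
step 4 [4y] zero: DF = P = 4279/5000 ≈ 0.855800
step 5 [5y] zero: DF = P = 8481/10000 ≈ 0.848100
step 6 [6y] swap r/1=775/26656: DF=(1 − 775/26656·(0.954800+0.933100+0.894400+0.855800+0.848100))/(1+775/26656) = 169/200 ≈ 0.845000
step 7 [7y] zero: DF = P = 8123/10000 ≈ 0.812300
step 8 [8y] swap r/1=1934/69501: DF=(1 − 1934/69501·(0.954800+0.933100+0.894400+0.855800+0.848100+0.845000+0.812300))/(1+1934/69501) = 4033/5000 ≈ 0.806600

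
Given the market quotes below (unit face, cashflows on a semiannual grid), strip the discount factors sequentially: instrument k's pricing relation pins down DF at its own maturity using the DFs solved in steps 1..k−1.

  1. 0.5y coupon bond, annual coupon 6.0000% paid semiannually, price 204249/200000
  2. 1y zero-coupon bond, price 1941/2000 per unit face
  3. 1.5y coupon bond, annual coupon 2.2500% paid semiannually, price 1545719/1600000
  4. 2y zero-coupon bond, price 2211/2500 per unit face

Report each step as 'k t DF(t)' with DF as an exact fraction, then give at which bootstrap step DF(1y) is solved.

step 1 [0.5y] bond c/2=3/100: DF=(204249/200000 − 3/100·(0))/(1+3/100) = 1983/2000 ≈ 0.991500
step 2 [1y] zero: DF = P = 1941/2000 ≈ 0.970500
step 3 [1.5y] bond c/2=9/800: DF=(1545719/1600000 − 9/800·(0.991500+0.970500))/(1+9/800) = 1867/2000 ≈ 0.933500
step 4 [2y] zero: DF = P = 2211/2500 ≈ 0.884400

1 1/2 1983/2000
2 1 1941/2000
3 3/2 1867/2000
4 2 2211/2500
DF(1y) is solved at step 2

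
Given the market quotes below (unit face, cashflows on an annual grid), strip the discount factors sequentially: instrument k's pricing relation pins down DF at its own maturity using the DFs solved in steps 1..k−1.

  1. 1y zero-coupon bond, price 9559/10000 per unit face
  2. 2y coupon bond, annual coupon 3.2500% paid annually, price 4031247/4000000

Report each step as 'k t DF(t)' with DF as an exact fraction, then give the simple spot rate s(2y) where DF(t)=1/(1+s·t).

1 1 9559/10000
2 2 473/500
s(2y) = (1/(473/500) − 1)/(2) = 27/946 ≈ 2.8541%

step 1 [1y] zero: DF = P = 9559/10000 ≈ 0.955900
step 2 [2y] bond c/1=13/400: DF=(4031247/4000000 − 13/400·(0.955900))/(1+13/400) = 473/500 ≈ 0.946000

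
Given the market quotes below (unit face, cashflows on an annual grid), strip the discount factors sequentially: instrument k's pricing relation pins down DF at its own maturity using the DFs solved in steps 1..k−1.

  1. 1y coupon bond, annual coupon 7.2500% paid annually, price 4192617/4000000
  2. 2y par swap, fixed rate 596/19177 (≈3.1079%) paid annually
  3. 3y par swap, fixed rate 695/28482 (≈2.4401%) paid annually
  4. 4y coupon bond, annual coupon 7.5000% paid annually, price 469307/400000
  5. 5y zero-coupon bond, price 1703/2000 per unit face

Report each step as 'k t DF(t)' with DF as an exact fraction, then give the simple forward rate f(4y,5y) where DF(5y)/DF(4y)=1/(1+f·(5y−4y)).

step 1 [1y] bond c/1=29/400: DF=(4192617/4000000 − 29/400·(0))/(1+29/400) = 9773/10000 ≈ 0.977300
step 2 [2y] swap r/1=596/19177: DF=(1 − 596/19177·(0.977300))/(1+596/19177) = 2351/2500 ≈ 0.940400
step 3 [3y] swap r/1=695/28482: DF=(1 − 695/28482·(0.977300+0.940400))/(1+695/28482) = 1861/2000 ≈ 0.930500
step 4 [4y] bond c/1=3/40: DF=(469307/400000 − 3/40·(0.977300+0.940400+0.930500))/(1+3/40) = 8927/10000 ≈ 0.892700
step 5 [5y] zero: DF = P = 1703/2000 ≈ 0.851500

1 1 9773/10000
2 2 2351/2500
3 3 1861/2000
4 4 8927/10000
5 5 1703/2000
f(4y,5y) = ((8927/10000)/(1703/2000) − 1)/(1) = 412/8515 ≈ 4.8385%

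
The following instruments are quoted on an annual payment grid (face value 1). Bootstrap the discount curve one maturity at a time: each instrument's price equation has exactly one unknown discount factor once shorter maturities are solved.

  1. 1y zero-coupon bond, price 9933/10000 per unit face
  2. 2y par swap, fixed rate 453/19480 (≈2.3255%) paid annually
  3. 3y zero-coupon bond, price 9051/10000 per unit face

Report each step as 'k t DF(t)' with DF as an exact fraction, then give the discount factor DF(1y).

step 1 [1y] zero: DF = P = 9933/10000 ≈ 0.993300
step 2 [2y] swap r/1=453/19480: DF=(1 − 453/19480·(0.993300))/(1+453/19480) = 9547/10000 ≈ 0.954700
step 3 [3y] zero: DF = P = 9051/10000 ≈ 0.905100

1 1 9933/10000
2 2 9547/10000
3 3 9051/10000
DF(1y) = 9933/10000 ≈ 0.993300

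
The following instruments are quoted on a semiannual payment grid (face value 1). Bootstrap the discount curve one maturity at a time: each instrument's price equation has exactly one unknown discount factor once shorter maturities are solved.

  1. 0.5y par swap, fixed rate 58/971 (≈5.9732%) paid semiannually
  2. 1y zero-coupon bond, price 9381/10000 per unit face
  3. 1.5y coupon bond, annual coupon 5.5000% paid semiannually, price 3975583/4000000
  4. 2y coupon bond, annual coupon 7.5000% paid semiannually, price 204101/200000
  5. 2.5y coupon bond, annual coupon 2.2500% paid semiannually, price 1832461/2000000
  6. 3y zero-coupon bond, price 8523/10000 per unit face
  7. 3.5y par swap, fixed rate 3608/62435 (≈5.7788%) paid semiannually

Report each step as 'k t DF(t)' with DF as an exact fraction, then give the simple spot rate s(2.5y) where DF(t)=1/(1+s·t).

step 1 [0.5y] swap r/2=29/971: DF=(1 − 29/971·(0))/(1+29/971) = 971/1000 ≈ 0.971000
step 2 [1y] zero: DF = P = 9381/10000 ≈ 0.938100
step 3 [1.5y] bond c/2=11/400: DF=(3975583/4000000 − 11/400·(0.971000+0.938100))/(1+11/400) = 4581/5000 ≈ 0.916200
step 4 [2y] bond c/2=3/80: DF=(204101/200000 − 3/80·(0.971000+0.938100+0.916200))/(1+3/80) = 1763/2000 ≈ 0.881500
step 5 [2.5y] bond c/2=9/800: DF=(1832461/2000000 − 9/800·(0.971000+0.938100+0.916200+0.881500))/(1+9/800) = 1081/1250 ≈ 0.864800
step 6 [3y] zero: DF = P = 8523/10000 ≈ 0.852300
step 7 [3.5y] swap r/2=1804/62435: DF=(1 − 1804/62435·(0.971000+0.938100+0.916200+0.881500+0.864800+0.852300))/(1+1804/62435) = 2049/2500 ≈ 0.819600

1 1/2 971/1000
2 1 9381/10000
3 3/2 4581/5000
4 2 1763/2000
5 5/2 1081/1250
6 3 8523/10000
7 7/2 2049/2500
s(2.5y) = (1/(1081/1250) − 1)/(5/2) = 338/5405 ≈ 6.2535%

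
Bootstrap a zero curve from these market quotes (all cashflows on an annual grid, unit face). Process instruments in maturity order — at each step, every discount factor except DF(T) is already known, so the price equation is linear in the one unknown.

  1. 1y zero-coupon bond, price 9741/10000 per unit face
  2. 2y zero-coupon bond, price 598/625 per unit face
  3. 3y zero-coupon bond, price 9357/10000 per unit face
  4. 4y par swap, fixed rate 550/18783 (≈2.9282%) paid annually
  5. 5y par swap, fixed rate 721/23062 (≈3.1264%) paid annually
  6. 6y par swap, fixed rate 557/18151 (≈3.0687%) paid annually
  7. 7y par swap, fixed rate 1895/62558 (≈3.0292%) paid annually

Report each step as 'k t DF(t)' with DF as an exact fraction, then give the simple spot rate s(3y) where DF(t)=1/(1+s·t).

1 1 9741/10000
2 2 598/625
3 3 9357/10000
4 4 89/100
5 5 4279/5000
6 6 8329/10000
7 7 1621/2000
s(3y) = (1/(9357/10000) − 1)/(3) = 643/28071 ≈ 2.2906%

step 1 [1y] zero: DF = P = 9741/10000 ≈ 0.974100
step 2 [2y] zero: DF = P = 598/625 ≈ 0.956800
step 3 [3y] zero: DF = P = 9357/10000 ≈ 0.935700
step 4 [4y] swap r/1=550/18783: DF=(1 − 550/18783·(0.974100+0.956800+0.935700))/(1+550/18783) = 89/100 ≈ 0.890000
step 5 [5y] swap r/1=721/23062: DF=(1 − 721/23062·(0.974100+0.956800+0.935700+0.890000))/(1+721/23062) = 4279/5000 ≈ 0.855800
step 6 [6y] swap r/1=557/18151: DF=(1 − 557/18151·(0.974100+0.956800+0.935700+0.890000+0.855800))/(1+557/18151) = 8329/10000 ≈ 0.832900
step 7 [7y] swap r/1=1895/62558: DF=(1 − 1895/62558·(0.974100+0.956800+0.935700+0.890000+0.855800+0.832900))/(1+1895/62558) = 1621/2000 ≈ 0.810500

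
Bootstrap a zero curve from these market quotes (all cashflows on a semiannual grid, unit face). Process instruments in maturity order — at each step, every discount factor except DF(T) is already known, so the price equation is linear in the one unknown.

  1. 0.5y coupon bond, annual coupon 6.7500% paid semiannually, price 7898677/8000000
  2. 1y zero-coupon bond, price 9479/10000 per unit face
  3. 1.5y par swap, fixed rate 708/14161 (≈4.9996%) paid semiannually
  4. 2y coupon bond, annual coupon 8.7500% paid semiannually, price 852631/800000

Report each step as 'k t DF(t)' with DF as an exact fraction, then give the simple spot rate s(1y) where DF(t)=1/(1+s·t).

step 1 [0.5y] bond c/2=27/800: DF=(7898677/8000000 − 27/800·(0))/(1+27/800) = 9551/10000 ≈ 0.955100
step 2 [1y] zero: DF = P = 9479/10000 ≈ 0.947900
step 3 [1.5y] swap r/2=354/14161: DF=(1 − 354/14161·(0.955100+0.947900))/(1+354/14161) = 2323/2500 ≈ 0.929200
step 4 [2y] bond c/2=7/160: DF=(852631/800000 − 7/160·(0.955100+0.947900+0.929200))/(1+7/160) = 564/625 ≈ 0.902400

1 1/2 9551/10000
2 1 9479/10000
3 3/2 2323/2500
4 2 564/625
s(1y) = (1/(9479/10000) − 1)/(1) = 521/9479 ≈ 5.4964%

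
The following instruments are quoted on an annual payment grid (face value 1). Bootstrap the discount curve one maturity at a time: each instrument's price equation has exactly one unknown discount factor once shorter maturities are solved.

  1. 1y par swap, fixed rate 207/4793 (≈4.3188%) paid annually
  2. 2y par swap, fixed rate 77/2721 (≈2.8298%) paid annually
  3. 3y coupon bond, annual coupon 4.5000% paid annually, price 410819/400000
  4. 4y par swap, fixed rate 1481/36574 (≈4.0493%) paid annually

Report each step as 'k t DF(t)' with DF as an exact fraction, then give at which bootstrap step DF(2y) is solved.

step 1 [1y] swap r/1=207/4793: DF=(1 − 207/4793·(0))/(1+207/4793) = 4793/5000 ≈ 0.958600
step 2 [2y] swap r/1=77/2721: DF=(1 − 77/2721·(0.958600))/(1+77/2721) = 9461/10000 ≈ 0.946100
step 3 [3y] bond c/1=9/200: DF=(410819/400000 − 9/200·(0.958600+0.946100))/(1+9/200) = 563/625 ≈ 0.900800
step 4 [4y] swap r/1=1481/36574: DF=(1 − 1481/36574·(0.958600+0.946100+0.900800))/(1+1481/36574) = 8519/10000 ≈ 0.851900

1 1 4793/5000
2 2 9461/10000
3 3 563/625
4 4 8519/10000
DF(2y) is solved at step 2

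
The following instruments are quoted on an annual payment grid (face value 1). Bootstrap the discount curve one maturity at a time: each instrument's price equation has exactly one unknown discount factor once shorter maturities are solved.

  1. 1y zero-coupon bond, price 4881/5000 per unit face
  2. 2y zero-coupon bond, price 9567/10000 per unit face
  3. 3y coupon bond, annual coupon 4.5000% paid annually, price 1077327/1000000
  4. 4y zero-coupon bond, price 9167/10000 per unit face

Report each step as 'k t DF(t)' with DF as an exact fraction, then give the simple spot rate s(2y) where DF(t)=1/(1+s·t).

step 1 [1y] zero: DF = P = 4881/5000 ≈ 0.976200
step 2 [2y] zero: DF = P = 9567/10000 ≈ 0.956700
step 3 [3y] bond c/1=9/200: DF=(1077327/1000000 − 9/200·(0.976200+0.956700))/(1+9/200) = 9477/10000 ≈ 0.947700
step 4 [4y] zero: DF = P = 9167/10000 ≈ 0.916700

1 1 4881/5000
2 2 9567/10000
3 3 9477/10000
4 4 9167/10000
s(2y) = (1/(9567/10000) − 1)/(2) = 433/19134 ≈ 2.2630%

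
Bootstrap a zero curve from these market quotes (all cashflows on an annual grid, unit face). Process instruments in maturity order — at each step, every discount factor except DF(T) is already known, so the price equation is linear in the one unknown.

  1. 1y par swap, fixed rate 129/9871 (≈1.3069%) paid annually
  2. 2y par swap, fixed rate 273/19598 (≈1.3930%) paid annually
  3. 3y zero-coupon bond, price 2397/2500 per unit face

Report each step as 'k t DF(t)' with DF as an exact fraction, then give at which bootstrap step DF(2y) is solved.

step 1 [1y] swap r/1=129/9871: DF=(1 − 129/9871·(0))/(1+129/9871) = 9871/10000 ≈ 0.987100
step 2 [2y] swap r/1=273/19598: DF=(1 − 273/19598·(0.987100))/(1+273/19598) = 9727/10000 ≈ 0.972700
step 3 [3y] zero: DF = P = 2397/2500 ≈ 0.958800

1 1 9871/10000
2 2 9727/10000
3 3 2397/2500
DF(2y) is solved at step 2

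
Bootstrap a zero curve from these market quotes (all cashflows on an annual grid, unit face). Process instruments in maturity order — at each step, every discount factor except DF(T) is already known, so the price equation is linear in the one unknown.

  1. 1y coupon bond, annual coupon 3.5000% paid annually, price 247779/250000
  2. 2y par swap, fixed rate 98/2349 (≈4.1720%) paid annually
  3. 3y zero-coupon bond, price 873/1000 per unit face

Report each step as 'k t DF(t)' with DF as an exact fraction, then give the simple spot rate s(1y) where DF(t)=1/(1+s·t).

step 1 [1y] bond c/1=7/200: DF=(247779/250000 − 7/200·(0))/(1+7/200) = 1197/1250 ≈ 0.957600
step 2 [2y] swap r/1=98/2349: DF=(1 − 98/2349·(0.957600))/(1+98/2349) = 576/625 ≈ 0.921600
step 3 [3y] zero: DF = P = 873/1000 ≈ 0.873000

1 1 1197/1250
2 2 576/625
3 3 873/1000
s(1y) = (1/(1197/1250) − 1)/(1) = 53/1197 ≈ 4.4277%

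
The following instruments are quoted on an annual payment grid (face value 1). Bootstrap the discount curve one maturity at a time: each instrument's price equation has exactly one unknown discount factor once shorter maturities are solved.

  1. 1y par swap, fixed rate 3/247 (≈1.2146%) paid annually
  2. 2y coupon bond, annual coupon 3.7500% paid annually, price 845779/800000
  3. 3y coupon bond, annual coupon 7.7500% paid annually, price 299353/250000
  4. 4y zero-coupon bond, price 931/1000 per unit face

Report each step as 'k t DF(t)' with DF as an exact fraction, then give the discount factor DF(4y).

step 1 [1y] swap r/1=3/247: DF=(1 − 3/247·(0))/(1+3/247) = 247/250 ≈ 0.988000
step 2 [2y] bond c/1=3/80: DF=(845779/800000 − 3/80·(0.988000))/(1+3/80) = 9833/10000 ≈ 0.983300
step 3 [3y] bond c/1=31/400: DF=(299353/250000 − 31/400·(0.988000+0.983300))/(1+31/400) = 1939/2000 ≈ 0.969500
step 4 [4y] zero: DF = P = 931/1000 ≈ 0.931000

1 1 247/250
2 2 9833/10000
3 3 1939/2000
4 4 931/1000
DF(4y) = 931/1000 ≈ 0.931000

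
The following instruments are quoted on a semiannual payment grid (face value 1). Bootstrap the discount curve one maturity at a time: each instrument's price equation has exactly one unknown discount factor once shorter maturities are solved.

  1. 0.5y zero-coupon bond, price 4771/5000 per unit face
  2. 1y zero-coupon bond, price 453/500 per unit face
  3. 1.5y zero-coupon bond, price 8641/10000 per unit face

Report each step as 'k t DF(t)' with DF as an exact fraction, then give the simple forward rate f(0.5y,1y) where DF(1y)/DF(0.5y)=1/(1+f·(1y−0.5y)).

1 1/2 4771/5000
2 1 453/500
3 3/2 8641/10000
f(0.5y,1y) = ((4771/5000)/(453/500) − 1)/(1/2) = 241/2265 ≈ 10.6402%

step 1 [0.5y] zero: DF = P = 4771/5000 ≈ 0.954200
step 2 [1y] zero: DF = P = 453/500 ≈ 0.906000
step 3 [1.5y] zero: DF = P = 8641/10000 ≈ 0.864100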